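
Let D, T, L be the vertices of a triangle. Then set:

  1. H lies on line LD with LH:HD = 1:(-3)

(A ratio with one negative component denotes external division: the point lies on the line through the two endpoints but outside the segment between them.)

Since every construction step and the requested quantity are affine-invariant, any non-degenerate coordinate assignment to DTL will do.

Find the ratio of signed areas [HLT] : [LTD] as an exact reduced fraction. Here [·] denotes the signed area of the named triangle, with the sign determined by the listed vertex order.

[HLT]:[LTD] = -1/2

Work in coordinates with D = (0, 0), T = (1, 0), L = (0, 1).
1. H lies on line LD with LH:HD = 1:(-3) ⇒ H = (0, 3/2)
2·[HLT] = 1/2, 2·[LTD] = -1
[HLT]:[LTD] = 1/2:-1 = -1/2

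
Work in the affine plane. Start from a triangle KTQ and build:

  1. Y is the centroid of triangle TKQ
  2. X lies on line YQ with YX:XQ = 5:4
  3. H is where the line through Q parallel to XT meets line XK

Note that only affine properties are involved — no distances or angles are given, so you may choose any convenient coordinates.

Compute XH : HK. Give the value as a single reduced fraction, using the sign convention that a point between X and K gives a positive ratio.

XH:HK = -4/23

Choose coordinates K = (0, 0), T = (1, 0), Q = (0, 1).
1. Y is the centroid of triangle TKQ ⇒ Y = (1/3, 1/3)
2. X lies on line YQ with YX:XQ = 5:4 ⇒ X = (4/27, 19/27)
3. H is where the line through Q parallel to XT meets line XK ⇒ H = (92/513, 23/27)
H = X + t·(K−X) with t = -4/19, so XH:HK = t:(1−t) = -4/19:23/19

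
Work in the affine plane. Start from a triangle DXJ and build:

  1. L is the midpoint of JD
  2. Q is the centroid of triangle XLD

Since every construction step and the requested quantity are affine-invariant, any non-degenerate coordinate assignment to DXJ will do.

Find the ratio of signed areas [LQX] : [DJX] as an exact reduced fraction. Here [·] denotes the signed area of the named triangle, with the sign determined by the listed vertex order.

Work in coordinates with D = (0, 0), X = (1, 0), J = (0, 1).
1. L is the midpoint of JD ⇒ L = (0, 1/2)
2. Q is the centroid of triangle XLD ⇒ Q = (1/3, 1/6)
2·[LQX] = 1/6, 2·[DJX] = -1
[LQX]:[DJX] = 1/6:-1 = -1/6

[LQX]:[DJX] = -1/6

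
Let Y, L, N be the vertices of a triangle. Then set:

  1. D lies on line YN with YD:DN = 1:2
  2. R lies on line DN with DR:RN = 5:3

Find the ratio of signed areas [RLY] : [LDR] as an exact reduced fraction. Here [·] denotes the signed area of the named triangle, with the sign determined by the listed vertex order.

Work in coordinates with Y = (0, 0), L = (1, 0), N = (0, 1).
1. D lies on line YN with YD:DN = 1:2 ⇒ D = (0, 1/3)
2. R lies on line DN with DR:RN = 5:3 ⇒ R = (0, 3/4)
2·[RLY] = -3/4, 2·[LDR] = -5/12
[RLY]:[LDR] = -3/4:-5/12 = 9/5

[RLY]:[LDR] = 9/5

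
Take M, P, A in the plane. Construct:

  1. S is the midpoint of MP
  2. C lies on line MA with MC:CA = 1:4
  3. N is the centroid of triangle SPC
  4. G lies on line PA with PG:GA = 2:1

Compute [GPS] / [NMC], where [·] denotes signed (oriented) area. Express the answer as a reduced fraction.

Assign M = (0, 0), P = (1, 0), A = (0, 1) — the answer is frame-independent, so this choice is without loss of generality.
1. S is the midpoint of MP ⇒ S = (1/2, 0)
2. C lies on line MA with MC:CA = 1:4 ⇒ C = (0, 1/5)
3. N is the centroid of triangle SPC ⇒ N = (1/2, 1/15)
4. G lies on line PA with PG:GA = 2:1 ⇒ G = (1/3, 2/3)
2·[GPS] = -1/3, 2·[NMC] = -1/10
[GPS]:[NMC] = -1/3:-1/10 = 10/3

[GPS]:[NMC] = 10/3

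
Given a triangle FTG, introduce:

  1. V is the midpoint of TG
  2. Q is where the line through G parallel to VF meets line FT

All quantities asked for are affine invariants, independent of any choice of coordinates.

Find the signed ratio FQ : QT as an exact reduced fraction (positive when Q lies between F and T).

Set F = (0, 0), T = (1, 0), G = (0, 1); any affine frame gives the same invariant.
1. V is the midpoint of TG ⇒ V = (1/2, 1/2)
2. Q is where the line through G parallel to VF meets line FT ⇒ Q = (-1, 0)
Q = F + t·(T−F) with t = -1, so FQ:QT = t:(1−t) = -1:2

FQ:QT = -1/2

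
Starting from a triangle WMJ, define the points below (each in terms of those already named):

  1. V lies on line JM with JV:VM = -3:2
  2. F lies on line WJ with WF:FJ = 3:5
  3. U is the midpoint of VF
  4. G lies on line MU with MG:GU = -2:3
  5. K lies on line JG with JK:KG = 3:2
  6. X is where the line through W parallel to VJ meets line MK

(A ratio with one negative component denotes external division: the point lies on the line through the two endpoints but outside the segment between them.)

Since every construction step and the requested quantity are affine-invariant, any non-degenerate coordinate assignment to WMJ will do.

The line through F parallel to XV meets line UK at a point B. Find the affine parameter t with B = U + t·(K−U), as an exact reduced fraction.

t = 41/25

Work in coordinates with W = (0, 0), M = (1, 0), J = (0, 1).
1. V lies on line JM with JV:VM = -3:2 ⇒ V = (3, -2)
2. F lies on line WJ with WF:FJ = 3:5 ⇒ F = (0, 3/8)
3. U is the midpoint of VF ⇒ U = (3/2, -13/16)
4. G lies on line MU with MG:GU = -2:3 ⇒ G = (0, 13/8)
5. K lies on line JG with JK:KG = 3:2 ⇒ K = (0, 11/8)
6. X is where the line through W parallel to VJ meets line MK ⇒ X = (11/3, -11/3)
through F parallel to XV: direction (-2/3, 5/3); meets UK at B = (-24/25, 111/40)
B = U + t·(K−U) with t = 41/25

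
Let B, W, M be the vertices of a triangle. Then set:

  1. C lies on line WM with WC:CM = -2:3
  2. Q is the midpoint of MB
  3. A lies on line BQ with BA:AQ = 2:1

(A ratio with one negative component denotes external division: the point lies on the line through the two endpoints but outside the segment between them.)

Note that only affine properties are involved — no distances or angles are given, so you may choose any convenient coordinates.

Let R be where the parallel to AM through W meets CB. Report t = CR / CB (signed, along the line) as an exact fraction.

t = 2/3

Work in coordinates with B = (0, 0), W = (1, 0), M = (0, 1).
1. C lies on line WM with WC:CM = -2:3 ⇒ C = (3, -2)
2. Q is the midpoint of MB ⇒ Q = (0, 1/2)
3. A lies on line BQ with BA:AQ = 2:1 ⇒ A = (0, 1/3)
through W parallel to AM: direction (0, 2/3); meets CB at R = (1, -2/3)
R = C + t·(B−C) with t = 2/3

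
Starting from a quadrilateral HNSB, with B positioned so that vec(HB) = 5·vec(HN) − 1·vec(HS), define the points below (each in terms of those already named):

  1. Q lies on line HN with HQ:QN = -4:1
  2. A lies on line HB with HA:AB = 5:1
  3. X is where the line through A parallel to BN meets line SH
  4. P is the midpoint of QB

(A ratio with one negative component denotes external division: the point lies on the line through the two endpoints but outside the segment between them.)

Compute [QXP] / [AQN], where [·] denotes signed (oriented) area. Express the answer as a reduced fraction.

[QXP]:[AQN] = 41/40

Assign H = (0, 0), N = (1, 0), S = (0, 1), B = (5, -1) — the answer is frame-independent, so this choice is without loss of generality.
1. Q lies on line HN with HQ:QN = -4:1 ⇒ Q = (4/3, 0)
2. A lies on line HB with HA:AB = 5:1 ⇒ A = (25/6, -5/6)
3. X is where the line through A parallel to BN meets line SH ⇒ X = (0, 5/24)
4. P is the midpoint of QB ⇒ P = (19/6, -1/2)
2·[QXP] = 41/144, 2·[AQN] = 5/18
[QXP]:[AQN] = 41/144:5/18 = 41/40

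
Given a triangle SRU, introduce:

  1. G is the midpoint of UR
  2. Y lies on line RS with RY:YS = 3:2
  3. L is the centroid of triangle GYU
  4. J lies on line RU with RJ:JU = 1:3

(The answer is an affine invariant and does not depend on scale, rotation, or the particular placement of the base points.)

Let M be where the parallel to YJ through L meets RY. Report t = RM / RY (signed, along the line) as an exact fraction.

t = 7/3

Set S = (0, 0), R = (1, 0), U = (0, 1); any affine frame gives the same invariant.
1. G is the midpoint of UR ⇒ G = (1/2, 1/2)
2. Y lies on line RS with RY:YS = 3:2 ⇒ Y = (2/5, 0)
3. L is the centroid of triangle GYU ⇒ L = (3/10, 1/2)
4. J lies on line RU with RJ:JU = 1:3 ⇒ J = (3/4, 1/4)
through L parallel to YJ: direction (7/20, 1/4); meets RY at M = (-2/5, 0)
M = R + t·(Y−R) with t = 7/3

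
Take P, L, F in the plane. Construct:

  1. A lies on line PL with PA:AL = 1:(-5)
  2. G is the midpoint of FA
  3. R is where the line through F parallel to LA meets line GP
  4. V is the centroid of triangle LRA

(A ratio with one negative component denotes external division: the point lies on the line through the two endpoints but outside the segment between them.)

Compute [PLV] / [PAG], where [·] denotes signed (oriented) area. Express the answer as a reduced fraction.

[PLV]:[PAG] = -8/3

Choose coordinates P = (0, 0), L = (1, 0), F = (0, 1).
1. A lies on line PL with PA:AL = 1:(-5) ⇒ A = (-1/4, 0)
2. G is the midpoint of FA ⇒ G = (-1/8, 1/2)
3. R is where the line through F parallel to LA meets line GP ⇒ R = (-1/4, 1)
4. V is the centroid of triangle LRA ⇒ V = (1/6, 1/3)
2·[PLV] = 1/3, 2·[PAG] = -1/8
[PLV]:[PAG] = 1/3:-1/8 = -8/3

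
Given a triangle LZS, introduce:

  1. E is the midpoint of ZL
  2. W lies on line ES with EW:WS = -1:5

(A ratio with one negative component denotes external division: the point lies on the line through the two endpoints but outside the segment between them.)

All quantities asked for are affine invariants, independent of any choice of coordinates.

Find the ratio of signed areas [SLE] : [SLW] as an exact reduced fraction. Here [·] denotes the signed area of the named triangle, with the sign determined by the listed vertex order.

[SLE]:[SLW] = 4/5

Assign L = (0, 0), Z = (1, 0), S = (0, 1) — the answer is frame-independent, so this choice is without loss of generality.
1. E is the midpoint of ZL ⇒ E = (1/2, 0)
2. W lies on line ES with EW:WS = -1:5 ⇒ W = (5/8, -1/4)
2·[SLE] = 1/2, 2·[SLW] = 5/8
[SLE]:[SLW] = 1/2:5/8 = 4/5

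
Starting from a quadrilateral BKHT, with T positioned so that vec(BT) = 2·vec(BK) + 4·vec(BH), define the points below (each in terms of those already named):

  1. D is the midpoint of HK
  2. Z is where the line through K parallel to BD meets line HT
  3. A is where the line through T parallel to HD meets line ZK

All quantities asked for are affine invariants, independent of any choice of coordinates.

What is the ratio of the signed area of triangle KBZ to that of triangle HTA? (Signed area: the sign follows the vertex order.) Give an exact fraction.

Choose coordinates B = (0, 0), K = (1, 0), H = (0, 1), T = (2, 4).
1. D is the midpoint of HK ⇒ D = (1/2, 1/2)
2. Z is where the line through K parallel to BD meets line HT ⇒ Z = (-4, -5)
3. A is where the line through T parallel to HD meets line ZK ⇒ A = (7/2, 5/2)
2·[KBZ] = 5, 2·[HTA] = -15/2
[KBZ]:[HTA] = 5:-15/2 = -2/3

[KBZ]:[HTA] = -2/3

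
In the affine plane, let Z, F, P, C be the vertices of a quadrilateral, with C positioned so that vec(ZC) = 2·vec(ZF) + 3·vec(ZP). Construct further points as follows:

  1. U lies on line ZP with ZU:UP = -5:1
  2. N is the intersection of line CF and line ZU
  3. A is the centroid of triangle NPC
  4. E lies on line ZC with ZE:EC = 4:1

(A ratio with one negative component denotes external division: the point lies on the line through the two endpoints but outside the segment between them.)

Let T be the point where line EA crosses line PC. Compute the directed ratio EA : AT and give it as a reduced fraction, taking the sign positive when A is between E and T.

Choose coordinates Z = (0, 0), F = (1, 0), P = (0, 1), C = (2, 3).
1. U lies on line ZP with ZU:UP = -5:1 ⇒ U = (0, 5/4)
2. N is the intersection of line CF and line ZU ⇒ N = (0, -3)
3. A is the centroid of triangle NPC ⇒ A = (2/3, 1/3)
4. E lies on line ZC with ZE:EC = 4:1 ⇒ E = (8/5, 12/5)
line EA meets PC at T = (30/17, 47/17)
A = E + t·(T−E) with t = -17/3, so EA:AT = -17/3:20/3

EA:AT = -17/20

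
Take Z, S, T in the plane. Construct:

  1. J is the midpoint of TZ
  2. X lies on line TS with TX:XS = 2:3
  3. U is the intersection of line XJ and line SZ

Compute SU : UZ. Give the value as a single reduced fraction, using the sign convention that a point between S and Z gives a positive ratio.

Assign Z = (0, 0), S = (1, 0), T = (0, 1) — the answer is frame-independent, so this choice is without loss of generality.
1. J is the midpoint of TZ ⇒ J = (0, 1/2)
2. X lies on line TS with TX:XS = 2:3 ⇒ X = (2/5, 3/5)
3. U is the intersection of line XJ and line SZ ⇒ U = (-2, 0)
U = S + t·(Z−S) with t = 3, so SU:UZ = t:(1−t) = 3:-2

SU:UZ = -3/2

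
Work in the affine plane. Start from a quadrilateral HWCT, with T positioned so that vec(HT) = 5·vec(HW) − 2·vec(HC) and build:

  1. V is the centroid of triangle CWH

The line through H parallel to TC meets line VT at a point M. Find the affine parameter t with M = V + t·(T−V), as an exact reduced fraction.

t = -8/7

Work in coordinates with H = (0, 0), W = (1, 0), C = (0, 1), T = (5, -2).
1. V is the centroid of triangle CWH ⇒ V = (1/3, 1/3)
through H parallel to TC: direction (-5, 3); meets VT at M = (-5, 3)
M = V + t·(T−V) with t = -8/7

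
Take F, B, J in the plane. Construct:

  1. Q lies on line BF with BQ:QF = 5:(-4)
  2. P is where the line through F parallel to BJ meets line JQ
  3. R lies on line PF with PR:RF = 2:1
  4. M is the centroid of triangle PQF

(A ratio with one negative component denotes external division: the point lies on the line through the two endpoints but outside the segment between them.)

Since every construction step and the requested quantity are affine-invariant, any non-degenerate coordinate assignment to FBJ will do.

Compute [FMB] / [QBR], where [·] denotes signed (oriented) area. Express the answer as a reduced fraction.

[FMB]:[QBR] = -1/5

Set F = (0, 0), B = (1, 0), J = (0, 1); any affine frame gives the same invariant.
1. Q lies on line BF with BQ:QF = 5:(-4) ⇒ Q = (-4, 0)
2. P is where the line through F parallel to BJ meets line JQ ⇒ P = (-4/5, 4/5)
3. R lies on line PF with PR:RF = 2:1 ⇒ R = (-4/15, 4/15)
4. M is the centroid of triangle PQF ⇒ M = (-8/5, 4/15)
2·[FMB] = -4/15, 2·[QBR] = 4/3
[FMB]:[QBR] = -4/15:4/3 = -1/5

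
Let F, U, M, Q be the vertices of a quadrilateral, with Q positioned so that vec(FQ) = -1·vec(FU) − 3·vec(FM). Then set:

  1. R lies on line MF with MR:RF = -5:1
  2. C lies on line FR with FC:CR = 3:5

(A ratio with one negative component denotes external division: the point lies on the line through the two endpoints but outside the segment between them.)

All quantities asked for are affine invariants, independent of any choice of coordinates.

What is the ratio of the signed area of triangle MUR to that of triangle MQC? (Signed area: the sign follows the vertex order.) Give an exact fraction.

[MUR]:[MQC] = -8/7

Work in coordinates with F = (0, 0), U = (1, 0), M = (0, 1), Q = (-1, -3).
1. R lies on line MF with MR:RF = -5:1 ⇒ R = (0, -1/4)
2. C lies on line FR with FC:CR = 3:5 ⇒ C = (0, -3/32)
2·[MUR] = -5/4, 2·[MQC] = 35/32
[MUR]:[MQC] = -5/4:35/32 = -8/7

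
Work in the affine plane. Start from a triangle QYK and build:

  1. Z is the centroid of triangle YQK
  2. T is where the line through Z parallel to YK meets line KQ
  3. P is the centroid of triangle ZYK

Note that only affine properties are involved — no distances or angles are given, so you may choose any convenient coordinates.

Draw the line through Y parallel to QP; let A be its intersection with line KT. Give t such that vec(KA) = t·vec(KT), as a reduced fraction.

Set Q = (0, 0), Y = (1, 0), K = (0, 1); any affine frame gives the same invariant.
1. Z is the centroid of triangle YQK ⇒ Z = (1/3, 1/3)
2. T is where the line through Z parallel to YK meets line KQ ⇒ T = (0, 2/3)
3. P is the centroid of triangle ZYK ⇒ P = (4/9, 4/9)
through Y parallel to QP: direction (4/9, 4/9); meets KT at A = (0, -1)
A = K + t·(T−K) with t = 6

t = 6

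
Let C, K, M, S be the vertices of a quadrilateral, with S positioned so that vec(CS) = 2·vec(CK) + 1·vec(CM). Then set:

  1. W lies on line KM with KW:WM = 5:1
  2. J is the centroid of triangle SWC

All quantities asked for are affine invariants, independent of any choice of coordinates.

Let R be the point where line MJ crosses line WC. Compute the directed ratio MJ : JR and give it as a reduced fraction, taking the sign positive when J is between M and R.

Choose coordinates C = (0, 0), K = (1, 0), M = (0, 1), S = (2, 1).
1. W lies on line KM with KW:WM = 5:1 ⇒ W = (1/6, 5/6)
2. J is the centroid of triangle SWC ⇒ J = (13/18, 11/18)
line MJ meets WC at R = (13/72, 65/72)
J = M + t·(R−M) with t = 4, so MJ:JR = 4:-3

MJ:JR = -4/3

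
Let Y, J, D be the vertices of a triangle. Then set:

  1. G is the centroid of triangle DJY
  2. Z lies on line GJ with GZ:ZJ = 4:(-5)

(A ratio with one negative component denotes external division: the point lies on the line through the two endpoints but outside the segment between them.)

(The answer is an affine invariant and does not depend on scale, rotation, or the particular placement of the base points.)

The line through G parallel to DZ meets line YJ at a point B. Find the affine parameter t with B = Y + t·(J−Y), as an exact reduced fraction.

t = 3/2

Work in coordinates with Y = (0, 0), J = (1, 0), D = (0, 1).
1. G is the centroid of triangle DJY ⇒ G = (1/3, 1/3)
2. Z lies on line GJ with GZ:ZJ = 4:(-5) ⇒ Z = (-7/3, 5/3)
through G parallel to DZ: direction (-7/3, 2/3); meets YJ at B = (3/2, 0)
B = Y + t·(J−Y) with t = 3/2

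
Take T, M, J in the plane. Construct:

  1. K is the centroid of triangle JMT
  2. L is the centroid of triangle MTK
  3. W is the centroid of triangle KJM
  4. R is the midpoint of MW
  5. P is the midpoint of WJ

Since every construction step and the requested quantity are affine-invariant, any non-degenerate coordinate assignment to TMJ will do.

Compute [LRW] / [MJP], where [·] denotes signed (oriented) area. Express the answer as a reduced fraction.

Work in coordinates with T = (0, 0), M = (1, 0), J = (0, 1).
1. K is the centroid of triangle JMT ⇒ K = (1/3, 1/3)
2. L is the centroid of triangle MTK ⇒ L = (4/9, 1/9)
3. W is the centroid of triangle KJM ⇒ W = (4/9, 4/9)
4. R is the midpoint of MW ⇒ R = (13/18, 2/9)
5. P is the midpoint of WJ ⇒ P = (2/9, 13/18)
2·[LRW] = 5/54, 2·[MJP] = 1/18
[LRW]:[MJP] = 5/54:1/18 = 5/3

[LRW]:[MJP] = 5/3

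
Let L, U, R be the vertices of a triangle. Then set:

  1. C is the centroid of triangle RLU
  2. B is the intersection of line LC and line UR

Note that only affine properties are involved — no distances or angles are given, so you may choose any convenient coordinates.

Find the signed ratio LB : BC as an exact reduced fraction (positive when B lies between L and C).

LB:BC = -3

Assign L = (0, 0), U = (1, 0), R = (0, 1) — the answer is frame-independent, so this choice is without loss of generality.
1. C is the centroid of triangle RLU ⇒ C = (1/3, 1/3)
2. B is the intersection of line LC and line UR ⇒ B = (1/2, 1/2)
B = L + t·(C−L) with t = 3/2, so LB:BC = t:(1−t) = 3/2:-1/2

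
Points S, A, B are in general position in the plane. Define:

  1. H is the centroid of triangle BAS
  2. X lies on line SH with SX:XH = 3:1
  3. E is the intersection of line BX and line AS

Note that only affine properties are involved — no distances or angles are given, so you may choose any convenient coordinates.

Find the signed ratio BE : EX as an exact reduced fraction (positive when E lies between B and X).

BE:EX = -4

Work in coordinates with S = (0, 0), A = (1, 0), B = (0, 1).
1. H is the centroid of triangle BAS ⇒ H = (1/3, 1/3)
2. X lies on line SH with SX:XH = 3:1 ⇒ X = (1/4, 1/4)
3. E is the intersection of line BX and line AS ⇒ E = (1/3, 0)
E = B + t·(X−B) with t = 4/3, so BE:EX = t:(1−t) = 4/3:-1/3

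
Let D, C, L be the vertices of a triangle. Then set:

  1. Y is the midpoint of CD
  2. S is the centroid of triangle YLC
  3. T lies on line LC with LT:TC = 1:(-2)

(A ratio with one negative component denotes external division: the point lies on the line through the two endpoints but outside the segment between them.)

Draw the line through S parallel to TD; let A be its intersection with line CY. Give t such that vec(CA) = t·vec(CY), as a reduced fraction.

Set D = (0, 0), C = (1, 0), L = (0, 1); any affine frame gives the same invariant.
1. Y is the midpoint of CD ⇒ Y = (1/2, 0)
2. S is the centroid of triangle YLC ⇒ S = (1/2, 1/3)
3. T lies on line LC with LT:TC = 1:(-2) ⇒ T = (-1, 2)
through S parallel to TD: direction (1, -2); meets CY at A = (2/3, 0)
A = C + t·(Y−C) with t = 2/3

t = 2/3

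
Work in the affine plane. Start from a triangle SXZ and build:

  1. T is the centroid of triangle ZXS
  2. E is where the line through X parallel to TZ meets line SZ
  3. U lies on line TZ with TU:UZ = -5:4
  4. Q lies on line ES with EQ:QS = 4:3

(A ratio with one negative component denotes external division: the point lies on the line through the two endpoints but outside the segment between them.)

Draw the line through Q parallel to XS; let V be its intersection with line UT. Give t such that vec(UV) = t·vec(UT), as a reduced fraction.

t = 59/70

Choose coordinates S = (0, 0), X = (1, 0), Z = (0, 1).
1. T is the centroid of triangle ZXS ⇒ T = (1/3, 1/3)
2. E is where the line through X parallel to TZ meets line SZ ⇒ E = (0, 2)
3. U lies on line TZ with TU:UZ = -5:4 ⇒ U = (-4/3, 11/3)
4. Q lies on line ES with EQ:QS = 4:3 ⇒ Q = (0, 6/7)
through Q parallel to XS: direction (-1, 0); meets UT at V = (1/14, 6/7)
V = U + t·(T−U) with t = 59/70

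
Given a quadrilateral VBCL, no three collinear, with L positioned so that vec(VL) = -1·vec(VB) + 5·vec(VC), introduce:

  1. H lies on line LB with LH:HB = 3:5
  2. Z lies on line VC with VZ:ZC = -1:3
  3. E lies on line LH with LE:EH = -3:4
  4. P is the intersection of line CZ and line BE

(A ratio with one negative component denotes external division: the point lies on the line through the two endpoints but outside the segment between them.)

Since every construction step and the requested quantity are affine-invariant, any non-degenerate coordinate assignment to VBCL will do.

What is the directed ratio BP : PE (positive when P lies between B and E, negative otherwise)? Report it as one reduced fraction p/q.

BP:PE = 4/13

Assign V = (0, 0), B = (1, 0), C = (0, 1), L = (-1, 5) — the answer is frame-independent, so this choice is without loss of generality.
1. H lies on line LB with LH:HB = 3:5 ⇒ H = (-1/4, 25/8)
2. Z lies on line VC with VZ:ZC = -1:3 ⇒ Z = (0, -1/2)
3. E lies on line LH with LE:EH = -3:4 ⇒ E = (-13/4, 85/8)
4. P is the intersection of line CZ and line BE ⇒ P = (0, 5/2)
P = B + t·(E−B) with t = 4/17, so BP:PE = t:(1−t) = 4/17:13/17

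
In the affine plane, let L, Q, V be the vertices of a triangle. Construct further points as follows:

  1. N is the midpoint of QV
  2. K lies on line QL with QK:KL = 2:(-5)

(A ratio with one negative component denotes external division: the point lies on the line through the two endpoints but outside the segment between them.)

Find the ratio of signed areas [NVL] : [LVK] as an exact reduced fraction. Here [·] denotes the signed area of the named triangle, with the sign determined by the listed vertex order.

Set L = (0, 0), Q = (1, 0), V = (0, 1); any affine frame gives the same invariant.
1. N is the midpoint of QV ⇒ N = (1/2, 1/2)
2. K lies on line QL with QK:KL = 2:(-5) ⇒ K = (5/3, 0)
2·[NVL] = 1/2, 2·[LVK] = -5/3
[NVL]:[LVK] = 1/2:-5/3 = -3/10

[NVL]:[LVK] = -3/10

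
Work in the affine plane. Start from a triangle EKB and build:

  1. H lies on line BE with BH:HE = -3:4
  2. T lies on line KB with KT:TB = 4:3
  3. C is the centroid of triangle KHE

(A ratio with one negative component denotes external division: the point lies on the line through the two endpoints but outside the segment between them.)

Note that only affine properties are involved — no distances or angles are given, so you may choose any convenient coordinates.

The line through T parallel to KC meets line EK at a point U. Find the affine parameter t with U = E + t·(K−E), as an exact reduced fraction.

Assign E = (0, 0), K = (1, 0), B = (0, 1) — the answer is frame-independent, so this choice is without loss of generality.
1. H lies on line BE with BH:HE = -3:4 ⇒ H = (0, 4)
2. T lies on line KB with KT:TB = 4:3 ⇒ T = (3/7, 4/7)
3. C is the centroid of triangle KHE ⇒ C = (1/3, 4/3)
through T parallel to KC: direction (-2/3, 4/3); meets EK at U = (5/7, 0)
U = E + t·(K−E) with t = 5/7

t = 5/7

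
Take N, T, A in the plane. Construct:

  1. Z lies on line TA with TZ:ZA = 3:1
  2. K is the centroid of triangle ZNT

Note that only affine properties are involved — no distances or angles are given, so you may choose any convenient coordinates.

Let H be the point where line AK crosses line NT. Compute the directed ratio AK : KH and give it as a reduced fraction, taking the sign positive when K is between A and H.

AK:KH = 3

Work in coordinates with N = (0, 0), T = (1, 0), A = (0, 1).
1. Z lies on line TA with TZ:ZA = 3:1 ⇒ Z = (1/4, 3/4)
2. K is the centroid of triangle ZNT ⇒ K = (5/12, 1/4)
line AK meets NT at H = (5/9, 0)
K = A + t·(H−A) with t = 3/4, so AK:KH = 3/4:1/4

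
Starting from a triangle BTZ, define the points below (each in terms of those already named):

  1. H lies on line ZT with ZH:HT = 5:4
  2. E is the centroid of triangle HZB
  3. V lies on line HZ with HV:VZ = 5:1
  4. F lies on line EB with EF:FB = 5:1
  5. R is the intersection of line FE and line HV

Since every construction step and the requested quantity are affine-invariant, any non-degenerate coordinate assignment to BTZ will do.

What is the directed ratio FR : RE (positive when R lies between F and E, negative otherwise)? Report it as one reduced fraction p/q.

FR:RE = -8/3

Set B = (0, 0), T = (1, 0), Z = (0, 1); any affine frame gives the same invariant.
1. H lies on line ZT with ZH:HT = 5:4 ⇒ H = (5/9, 4/9)
2. E is the centroid of triangle HZB ⇒ E = (5/27, 13/27)
3. V lies on line HZ with HV:VZ = 5:1 ⇒ V = (5/54, 49/54)
4. F lies on line EB with EF:FB = 5:1 ⇒ F = (5/162, 13/162)
5. R is the intersection of line FE and line HV ⇒ R = (5/18, 13/18)
R = F + t·(E−F) with t = 8/5, so FR:RE = t:(1−t) = 8/5:-3/5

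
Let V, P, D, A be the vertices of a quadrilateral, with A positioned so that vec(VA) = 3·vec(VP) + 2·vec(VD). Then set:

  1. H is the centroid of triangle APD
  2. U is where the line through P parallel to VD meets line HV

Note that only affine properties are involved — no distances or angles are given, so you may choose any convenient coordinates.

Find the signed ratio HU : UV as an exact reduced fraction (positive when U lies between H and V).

HU:UV = 1/3

Work in coordinates with V = (0, 0), P = (1, 0), D = (0, 1), A = (3, 2).
1. H is the centroid of triangle APD ⇒ H = (4/3, 1)
2. U is where the line through P parallel to VD meets line HV ⇒ U = (1, 3/4)
U = H + t·(V−H) with t = 1/4, so HU:UV = t:(1−t) = 1/4:3/4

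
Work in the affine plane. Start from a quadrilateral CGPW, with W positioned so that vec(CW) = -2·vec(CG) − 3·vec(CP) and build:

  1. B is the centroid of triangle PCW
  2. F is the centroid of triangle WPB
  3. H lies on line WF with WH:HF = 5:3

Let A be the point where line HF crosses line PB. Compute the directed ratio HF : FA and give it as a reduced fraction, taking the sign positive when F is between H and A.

HF:FA = 3/4

Set C = (0, 0), G = (1, 0), P = (0, 1), W = (-2, -3); any affine frame gives the same invariant.
1. B is the centroid of triangle PCW ⇒ B = (-2/3, -2/3)
2. F is the centroid of triangle WPB ⇒ F = (-8/9, -8/9)
3. H lies on line WF with WH:HF = 5:3 ⇒ H = (-47/36, -121/72)
line HF meets PB at A = (-1/3, 1/6)
F = H + t·(A−H) with t = 3/7, so HF:FA = 3/7:4/7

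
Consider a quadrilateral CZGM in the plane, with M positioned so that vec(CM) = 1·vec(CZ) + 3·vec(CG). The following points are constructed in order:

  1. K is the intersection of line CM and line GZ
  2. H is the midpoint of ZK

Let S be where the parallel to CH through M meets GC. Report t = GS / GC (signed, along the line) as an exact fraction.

Assign C = (0, 0), Z = (1, 0), G = (0, 1), M = (1, 3) — the answer is frame-independent, so this choice is without loss of generality.
1. K is the intersection of line CM and line GZ ⇒ K = (1/4, 3/4)
2. H is the midpoint of ZK ⇒ H = (5/8, 3/8)
through M parallel to CH: direction (5/8, 3/8); meets GC at S = (0, 12/5)
S = G + t·(C−G) with t = -7/5

t = -7/5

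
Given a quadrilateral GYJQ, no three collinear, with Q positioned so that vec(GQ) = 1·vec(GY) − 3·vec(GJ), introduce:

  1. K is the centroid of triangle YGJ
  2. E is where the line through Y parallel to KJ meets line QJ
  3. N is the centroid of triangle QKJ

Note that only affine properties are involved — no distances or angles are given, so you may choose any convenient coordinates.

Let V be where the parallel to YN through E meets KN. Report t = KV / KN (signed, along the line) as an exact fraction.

Set G = (0, 0), Y = (1, 0), J = (0, 1), Q = (1, -3); any affine frame gives the same invariant.
1. K is the centroid of triangle YGJ ⇒ K = (1/3, 1/3)
2. E is where the line through Y parallel to KJ meets line QJ ⇒ E = (-1/2, 3)
3. N is the centroid of triangle QKJ ⇒ N = (4/9, -5/9)
through E parallel to YN: direction (-5/9, -5/9); meets KN at V = (-1/18, 31/9)
V = K + t·(N−K) with t = -7/2

t = -7/2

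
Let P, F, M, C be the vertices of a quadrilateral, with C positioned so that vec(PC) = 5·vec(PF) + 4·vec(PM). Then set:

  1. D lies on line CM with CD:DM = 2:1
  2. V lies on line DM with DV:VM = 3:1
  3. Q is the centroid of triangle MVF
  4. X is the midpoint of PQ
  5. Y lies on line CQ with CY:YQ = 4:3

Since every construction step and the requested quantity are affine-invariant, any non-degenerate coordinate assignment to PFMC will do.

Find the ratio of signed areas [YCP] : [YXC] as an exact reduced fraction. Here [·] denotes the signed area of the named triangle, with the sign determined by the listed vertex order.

Choose coordinates P = (0, 0), F = (1, 0), M = (0, 1), C = (5, 4).
1. D lies on line CM with CD:DM = 2:1 ⇒ D = (5/3, 2)
2. V lies on line DM with DV:VM = 3:1 ⇒ V = (5/12, 5/4)
3. Q is the centroid of triangle MVF ⇒ Q = (17/36, 3/4)
4. X is the midpoint of PQ ⇒ X = (17/72, 3/8)
5. Y lies on line CQ with CY:YQ = 4:3 ⇒ Y = (152/63, 15/7)
2·[YCP] = -67/63, 2·[YXC] = 67/126
[YCP]:[YXC] = -67/63:67/126 = -2

[YCP]:[YXC] = -2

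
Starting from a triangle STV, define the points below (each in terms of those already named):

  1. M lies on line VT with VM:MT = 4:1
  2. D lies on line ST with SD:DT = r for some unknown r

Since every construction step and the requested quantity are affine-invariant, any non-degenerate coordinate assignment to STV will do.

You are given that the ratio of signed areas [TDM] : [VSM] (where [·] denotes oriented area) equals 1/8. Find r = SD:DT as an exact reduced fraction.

r = -3

Choose coordinates S = (0, 0), T = (1, 0), V = (0, 1).
1. M lies on line VT with VM:MT = 4:1 ⇒ M = (4/5, 1/5)
2. With SD:DT = r, write λ = r/(r+1) so D = S + λ·(T−S); D is affine-linear in λ
Every point depending on D is an affine combination of D and λ-independent points, so each such coordinate is linear in λ; the λ² term in each signed area is a multiple of (T−S)×(T−S) = 0, so 2·[TDM] and 2·[VSM] are each linear in λ. Evaluating at λ=0 and λ=1:
  2·[TDM] = 1/5·λ − 1/5,   2·[VSM] = 4/5
So [TDM]:[VSM] = (1/5·λ − 1/5) / (4/5). Setting this equal to 1/8:
  1/5·λ − 1/5 = 1/8·(4/5)  ⇒  λ = 3/2
Then r = λ/(1−λ) = (3/2)/(-1/2) = -3. Check: with r = -3, D = (3/2, 0) and [TDM]:[VSM] = 1/8 as required.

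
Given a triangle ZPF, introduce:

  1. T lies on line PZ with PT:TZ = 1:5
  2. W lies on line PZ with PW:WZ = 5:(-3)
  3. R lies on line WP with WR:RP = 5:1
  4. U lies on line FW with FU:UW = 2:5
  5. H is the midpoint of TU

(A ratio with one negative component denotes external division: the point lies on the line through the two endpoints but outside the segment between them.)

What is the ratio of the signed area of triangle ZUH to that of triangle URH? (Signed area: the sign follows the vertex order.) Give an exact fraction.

[ZUH]:[URH] = -10/3

Set Z = (0, 0), P = (1, 0), F = (0, 1); any affine frame gives the same invariant.
1. T lies on line PZ with PT:TZ = 1:5 ⇒ T = (5/6, 0)
2. W lies on line PZ with PW:WZ = 5:(-3) ⇒ W = (-3/2, 0)
3. R lies on line WP with WR:RP = 5:1 ⇒ R = (7/12, 0)
4. U lies on line FW with FU:UW = 2:5 ⇒ U = (-3/7, 5/7)
5. H is the midpoint of TU ⇒ H = (17/84, 5/14)
2·[ZUH] = -25/84, 2·[URH] = 5/56
[ZUH]:[URH] = -25/84:5/56 = -10/3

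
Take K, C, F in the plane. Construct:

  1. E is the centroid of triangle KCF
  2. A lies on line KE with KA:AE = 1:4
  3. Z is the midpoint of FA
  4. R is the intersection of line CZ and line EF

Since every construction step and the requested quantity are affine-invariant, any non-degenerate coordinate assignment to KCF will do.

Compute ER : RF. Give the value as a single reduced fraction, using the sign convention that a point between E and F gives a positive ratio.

ER:RF = 1/13

Assign K = (0, 0), C = (1, 0), F = (0, 1) — the answer is frame-independent, so this choice is without loss of generality.
1. E is the centroid of triangle KCF ⇒ E = (1/3, 1/3)
2. A lies on line KE with KA:AE = 1:4 ⇒ A = (1/15, 1/15)
3. Z is the midpoint of FA ⇒ Z = (1/30, 8/15)
4. R is the intersection of line CZ and line EF ⇒ R = (13/42, 8/21)
R = E + t·(F−E) with t = 1/14, so ER:RF = t:(1−t) = 1/14:13/14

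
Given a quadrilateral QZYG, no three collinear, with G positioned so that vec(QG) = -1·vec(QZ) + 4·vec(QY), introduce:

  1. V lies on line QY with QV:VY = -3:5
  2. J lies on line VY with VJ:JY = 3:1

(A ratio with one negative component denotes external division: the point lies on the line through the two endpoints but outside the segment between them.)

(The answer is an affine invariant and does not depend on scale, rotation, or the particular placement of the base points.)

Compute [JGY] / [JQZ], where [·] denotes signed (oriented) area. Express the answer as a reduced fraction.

[JGY]:[JQZ] = -5/3

Set Q = (0, 0), Z = (1, 0), Y = (0, 1), G = (-1, 4); any affine frame gives the same invariant.
1. V lies on line QY with QV:VY = -3:5 ⇒ V = (0, -3/2)
2. J lies on line VY with VJ:JY = 3:1 ⇒ J = (0, 3/8)
2·[JGY] = -5/8, 2·[JQZ] = 3/8
[JGY]:[JQZ] = -5/8:3/8 = -5/3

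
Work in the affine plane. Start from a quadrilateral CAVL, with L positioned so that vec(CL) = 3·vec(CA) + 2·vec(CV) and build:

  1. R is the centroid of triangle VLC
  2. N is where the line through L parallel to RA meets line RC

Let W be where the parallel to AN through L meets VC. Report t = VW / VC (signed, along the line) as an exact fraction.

Work in coordinates with C = (0, 0), A = (1, 0), V = (0, 1), L = (3, 2).
1. R is the centroid of triangle VLC ⇒ R = (1, 1)
2. N is where the line through L parallel to RA meets line RC ⇒ N = (3, 3)
through L parallel to AN: direction (2, 3); meets VC at W = (0, -5/2)
W = V + t·(C−V) with t = 7/2

t = 7/2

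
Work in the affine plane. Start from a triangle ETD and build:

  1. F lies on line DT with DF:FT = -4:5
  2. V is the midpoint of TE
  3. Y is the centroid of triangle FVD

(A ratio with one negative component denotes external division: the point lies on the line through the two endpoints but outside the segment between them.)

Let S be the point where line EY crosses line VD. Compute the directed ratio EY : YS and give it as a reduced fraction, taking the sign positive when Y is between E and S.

Choose coordinates E = (0, 0), T = (1, 0), D = (0, 1).
1. F lies on line DT with DF:FT = -4:5 ⇒ F = (-4, 5)
2. V is the midpoint of TE ⇒ V = (1/2, 0)
3. Y is the centroid of triangle FVD ⇒ Y = (-7/6, 2)
line EY meets VD at S = (7/2, -6)
Y = E + t·(S−E) with t = -1/3, so EY:YS = -1/3:4/3

EY:YS = -1/4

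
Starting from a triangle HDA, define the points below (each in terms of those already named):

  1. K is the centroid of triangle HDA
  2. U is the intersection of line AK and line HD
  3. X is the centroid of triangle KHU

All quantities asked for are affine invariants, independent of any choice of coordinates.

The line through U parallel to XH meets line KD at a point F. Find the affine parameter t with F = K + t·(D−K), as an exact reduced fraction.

Choose coordinates H = (0, 0), D = (1, 0), A = (0, 1).
1. K is the centroid of triangle HDA ⇒ K = (1/3, 1/3)
2. U is the intersection of line AK and line HD ⇒ U = (1/2, 0)
3. X is the centroid of triangle KHU ⇒ X = (5/18, 1/9)
through U parallel to XH: direction (-5/18, -1/9); meets KD at F = (7/9, 1/9)
F = K + t·(D−K) with t = 2/3

t = 2/3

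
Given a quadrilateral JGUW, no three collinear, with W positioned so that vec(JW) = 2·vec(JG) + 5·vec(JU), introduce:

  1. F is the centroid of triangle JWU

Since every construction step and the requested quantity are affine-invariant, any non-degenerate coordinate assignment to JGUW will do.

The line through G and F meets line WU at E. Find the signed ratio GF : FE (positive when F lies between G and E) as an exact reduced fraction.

GF:FE = 8

Choose coordinates J = (0, 0), G = (1, 0), U = (0, 1), W = (2, 5).
1. F is the centroid of triangle JWU ⇒ F = (2/3, 2)
line GF meets WU at E = (5/8, 9/4)
F = G + t·(E−G) with t = 8/9, so GF:FE = 8/9:1/9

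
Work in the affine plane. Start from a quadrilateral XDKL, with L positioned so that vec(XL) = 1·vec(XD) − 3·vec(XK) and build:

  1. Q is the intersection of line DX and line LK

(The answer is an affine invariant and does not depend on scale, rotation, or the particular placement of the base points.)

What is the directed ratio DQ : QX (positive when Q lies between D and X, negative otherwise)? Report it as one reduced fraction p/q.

DQ:QX = 3

Assign X = (0, 0), D = (1, 0), K = (0, 1), L = (1, -3) — the answer is frame-independent, so this choice is without loss of generality.
1. Q is the intersection of line DX and line LK ⇒ Q = (1/4, 0)
Q = D + t·(X−D) with t = 3/4, so DQ:QX = t:(1−t) = 3/4:1/4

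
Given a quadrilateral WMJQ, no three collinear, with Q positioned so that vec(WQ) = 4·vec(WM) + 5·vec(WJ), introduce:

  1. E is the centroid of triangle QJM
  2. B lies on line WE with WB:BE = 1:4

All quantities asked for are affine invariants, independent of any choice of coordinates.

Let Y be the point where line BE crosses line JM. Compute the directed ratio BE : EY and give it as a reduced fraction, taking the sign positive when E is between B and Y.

BE:EY = -11/10

Work in coordinates with W = (0, 0), M = (1, 0), J = (0, 1), Q = (4, 5).
1. E is the centroid of triangle QJM ⇒ E = (5/3, 2)
2. B lies on line WE with WB:BE = 1:4 ⇒ B = (1/3, 2/5)
line BE meets JM at Y = (5/11, 6/11)
E = B + t·(Y−B) with t = 11, so BE:EY = 11:-10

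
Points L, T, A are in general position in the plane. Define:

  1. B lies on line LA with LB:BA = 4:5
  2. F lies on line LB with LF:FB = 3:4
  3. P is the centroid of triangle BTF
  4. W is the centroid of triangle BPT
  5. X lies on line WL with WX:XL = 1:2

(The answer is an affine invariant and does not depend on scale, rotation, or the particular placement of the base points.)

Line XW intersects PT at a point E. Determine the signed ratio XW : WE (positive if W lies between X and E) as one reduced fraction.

XW:WE = -17/6

Set L = (0, 0), T = (1, 0), A = (0, 1); any affine frame gives the same invariant.
1. B lies on line LA with LB:BA = 4:5 ⇒ B = (0, 4/9)
2. F lies on line LB with LF:FB = 3:4 ⇒ F = (0, 4/21)
3. P is the centroid of triangle BTF ⇒ P = (1/3, 40/189)
4. W is the centroid of triangle BPT ⇒ W = (4/9, 124/567)
5. X lies on line WL with WX:XL = 1:2 ⇒ X = (8/27, 248/1701)
line XW meets PT at E = (20/51, 620/3213)
W = X + t·(E−X) with t = 17/11, so XW:WE = 17/11:-6/11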